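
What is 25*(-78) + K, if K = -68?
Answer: -2018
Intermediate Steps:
25*(-78) + K = 25*(-78) - 68 = -1950 - 68 = -2018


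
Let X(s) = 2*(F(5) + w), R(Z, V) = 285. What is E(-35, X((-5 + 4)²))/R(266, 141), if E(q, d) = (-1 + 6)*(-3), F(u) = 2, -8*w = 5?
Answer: -1/19 ≈ -0.052632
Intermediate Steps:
w = -5/8 (w = -⅛*5 = -5/8 ≈ -0.62500)
X(s) = 11/4 (X(s) = 2*(2 - 5/8) = 2*(11/8) = 11/4)
E(q, d) = -15 (E(q, d) = 5*(-3) = -15)
E(-35, X((-5 + 4)²))/R(266, 141) = -15/285 = -15*1/285 = -1/19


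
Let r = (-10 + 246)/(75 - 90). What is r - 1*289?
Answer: -4571/15 ≈ -304.73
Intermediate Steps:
r = -236/15 (r = 236/(-15) = 236*(-1/15) = -236/15 ≈ -15.733)
r - 1*289 = -236/15 - 1*289 = -236/15 - 289 = -4571/15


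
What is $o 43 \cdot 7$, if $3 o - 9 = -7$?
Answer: $\frac{602}{3} \approx 200.67$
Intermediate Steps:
$o = \frac{2}{3}$ ($o = 3 + \frac{1}{3} \left(-7\right) = 3 - \frac{7}{3} = \frac{2}{3} \approx 0.66667$)
$o 43 \cdot 7 = \frac{2}{3} \cdot 43 \cdot 7 = \frac{86}{3} \cdot 7 = \frac{602}{3}$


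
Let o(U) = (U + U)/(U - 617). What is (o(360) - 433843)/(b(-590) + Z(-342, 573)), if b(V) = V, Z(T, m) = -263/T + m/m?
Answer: 38132442882/51701975 ≈ 737.54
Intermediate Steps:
Z(T, m) = 1 - 263/T (Z(T, m) = -263/T + 1 = 1 - 263/T)
o(U) = 2*U/(-617 + U) (o(U) = (2*U)/(-617 + U) = 2*U/(-617 + U))
(o(360) - 433843)/(b(-590) + Z(-342, 573)) = (2*360/(-617 + 360) - 433843)/(-590 + (-263 - 342)/(-342)) = (2*360/(-257) - 433843)/(-590 - 1/342*(-605)) = (2*360*(-1/257) - 433843)/(-590 + 605/342) = (-720/257 - 433843)/(-201175/342) = -111498371/257*(-342/201175) = 38132442882/51701975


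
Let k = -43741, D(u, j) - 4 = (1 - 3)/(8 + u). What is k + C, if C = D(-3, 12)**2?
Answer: -1093201/25 ≈ -43728.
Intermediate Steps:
D(u, j) = 4 - 2/(8 + u) (D(u, j) = 4 + (1 - 3)/(8 + u) = 4 - 2/(8 + u))
C = 324/25 (C = (2*(15 + 2*(-3))/(8 - 3))**2 = (2*(15 - 6)/5)**2 = (2*(1/5)*9)**2 = (18/5)**2 = 324/25 ≈ 12.960)
k + C = -43741 + 324/25 = -1093201/25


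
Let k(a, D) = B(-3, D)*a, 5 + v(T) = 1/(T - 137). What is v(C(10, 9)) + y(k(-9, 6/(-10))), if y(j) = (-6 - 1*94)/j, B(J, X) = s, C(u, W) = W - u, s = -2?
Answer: -4373/414 ≈ -10.563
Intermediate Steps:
v(T) = -5 + 1/(-137 + T) (v(T) = -5 + 1/(T - 137) = -5 + 1/(-137 + T))
B(J, X) = -2
k(a, D) = -2*a
y(j) = -100/j (y(j) = (-6 - 94)/j = -100/j)
v(C(10, 9)) + y(k(-9, 6/(-10))) = (686 - 5*(9 - 1*10))/(-137 + (9 - 1*10)) - 100/((-2*(-9))) = (686 - 5*(9 - 10))/(-137 + (9 - 10)) - 100/18 = (686 - 5*(-1))/(-137 - 1) - 100*1/18 = (686 + 5)/(-138) - 50/9 = -1/138*691 - 50/9 = -691/138 - 50/9 = -4373/414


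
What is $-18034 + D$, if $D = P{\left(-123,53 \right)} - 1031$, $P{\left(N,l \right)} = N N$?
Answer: $-3936$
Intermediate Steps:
$P{\left(N,l \right)} = N^{2}$
$D = 14098$ ($D = \left(-123\right)^{2} - 1031 = 15129 - 1031 = 14098$)
$-18034 + D = -18034 + 14098 = -3936$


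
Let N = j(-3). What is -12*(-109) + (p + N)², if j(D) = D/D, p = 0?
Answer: 1309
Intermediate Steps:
j(D) = 1
N = 1
-12*(-109) + (p + N)² = -12*(-109) + (0 + 1)² = 1308 + 1² = 1308 + 1 = 1309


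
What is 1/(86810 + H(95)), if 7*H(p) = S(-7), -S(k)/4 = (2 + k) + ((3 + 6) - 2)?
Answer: 7/607662 ≈ 1.1520e-5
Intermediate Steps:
S(k) = -36 - 4*k (S(k) = -4*((2 + k) + ((3 + 6) - 2)) = -4*((2 + k) + (9 - 2)) = -4*((2 + k) + 7) = -4*(9 + k) = -36 - 4*k)
H(p) = -8/7 (H(p) = (-36 - 4*(-7))/7 = (-36 + 28)/7 = (⅐)*(-8) = -8/7)
1/(86810 + H(95)) = 1/(86810 - 8/7) = 1/(607662/7) = 7/607662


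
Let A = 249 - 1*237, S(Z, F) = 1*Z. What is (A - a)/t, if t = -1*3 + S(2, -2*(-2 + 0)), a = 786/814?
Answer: -4491/407 ≈ -11.034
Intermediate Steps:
S(Z, F) = Z
A = 12 (A = 249 - 237 = 12)
a = 393/407 (a = 786*(1/814) = 393/407 ≈ 0.96560)
t = -1 (t = -1*3 + 2 = -3 + 2 = -1)
(A - a)/t = (12 - 1*393/407)/(-1) = (12 - 393/407)*(-1) = (4491/407)*(-1) = -4491/407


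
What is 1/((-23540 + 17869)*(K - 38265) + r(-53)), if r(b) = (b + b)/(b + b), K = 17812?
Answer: 1/115988964 ≈ 8.6215e-9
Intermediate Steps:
r(b) = 1 (r(b) = (2*b)/((2*b)) = (2*b)*(1/(2*b)) = 1)
1/((-23540 + 17869)*(K - 38265) + r(-53)) = 1/((-23540 + 17869)*(17812 - 38265) + 1) = 1/(-5671*(-20453) + 1) = 1/(115988963 + 1) = 1/115988964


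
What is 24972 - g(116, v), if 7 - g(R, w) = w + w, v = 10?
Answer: 24985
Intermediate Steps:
g(R, w) = 7 - 2*w (g(R, w) = 7 - (w + w) = 7 - 2*w)
24972 - g(116, v) = 24972 - (7 - 2*10) = 24972 - (7 - 20) = 24972 - 1*(-13) = 24972 + 13 = 24985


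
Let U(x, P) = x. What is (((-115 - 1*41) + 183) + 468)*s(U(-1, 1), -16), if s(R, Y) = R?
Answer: -495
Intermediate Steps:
(((-115 - 1*41) + 183) + 468)*s(U(-1, 1), -16) = (((-115 - 1*41) + 183) + 468)*(-1) = (((-115 - 41) + 183) + 468)*(-1) = ((-156 + 183) + 468)*(-1) = (27 + 468)*(-1) = 495*(-1) = -495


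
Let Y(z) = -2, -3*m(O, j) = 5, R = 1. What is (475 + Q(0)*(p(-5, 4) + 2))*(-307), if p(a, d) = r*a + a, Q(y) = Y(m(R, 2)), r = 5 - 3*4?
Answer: -126177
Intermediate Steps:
m(O, j) = -5/3 (m(O, j) = -⅓*5 = -5/3)
r = -7 (r = 5 - 12 = -7)
Q(y) = -2
p(a, d) = -6*a (p(a, d) = -7*a + a = -6*a)
(475 + Q(0)*(p(-5, 4) + 2))*(-307) = (475 - 2*(-6*(-5) + 2))*(-307) = (475 - 2*(30 + 2))*(-307) = (475 - 2*32)*(-307) = (475 - 64)*(-307) = 411*(-307) = -126177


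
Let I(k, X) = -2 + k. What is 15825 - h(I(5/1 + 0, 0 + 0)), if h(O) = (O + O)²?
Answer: 15789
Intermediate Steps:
h(O) = 4*O² (h(O) = (2*O)² = 4*O²)
15825 - h(I(5/1 + 0, 0 + 0)) = 15825 - 4*(-2 + (5/1 + 0))² = 15825 - 4*(-2 + (5*1 + 0))² = 15825 - 4*(-2 + (5 + 0))² = 15825 - 4*(-2 + 5)² = 15825 - 4*3² = 15825 - 4*9 = 15825 - 1*36 = 15825 - 36 = 15789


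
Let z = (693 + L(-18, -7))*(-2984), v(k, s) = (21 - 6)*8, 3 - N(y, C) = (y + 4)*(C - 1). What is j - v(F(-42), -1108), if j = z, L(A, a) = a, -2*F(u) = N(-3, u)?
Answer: -2047144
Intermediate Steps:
N(y, C) = 3 - (-1 + C)*(4 + y) (N(y, C) = 3 - (y + 4)*(C - 1) = 3 - (4 + y)*(-1 + C) = 3 - (-1 + C)*(4 + y))
F(u) = -2 + u/2 (F(u) = -(7 - 3 - 4*u - 1*u*(-3))/2 = -(7 - 3 - 4*u + 3*u)/2 = -(4 - u)/2 = -2 + u/2)
v(k, s) = 120 (v(k, s) = 15*8 = 120)
z = -2047024 (z = (693 - 7)*(-2984) = 686*(-2984) = -2047024)
j = -2047024
j - v(F(-42), -1108) = -2047024 - 1*120 = -2047024 - 120 = -2047144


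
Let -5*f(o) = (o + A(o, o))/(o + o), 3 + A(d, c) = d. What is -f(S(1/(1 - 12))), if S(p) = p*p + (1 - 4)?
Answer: 1087/3620 ≈ 0.30028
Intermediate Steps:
A(d, c) = -3 + d
S(p) = -3 + p² (S(p) = p² - 3 = -3 + p²)
f(o) = -(-3 + 2*o)/(10*o) (f(o) = -(o + (-3 + o))/(5*(o + o)) = -(-3 + 2*o)/(5*(2*o)) = -(-3 + 2*o)*1/(2*o)/5 = -(-3 + 2*o)/(10*o))
-f(S(1/(1 - 12))) = -(3 - 2*(-3 + (1/(1 - 12))²))/(10*(-3 + (1/(1 - 12))²)) = -(3 - 2*(-3 + (1/(-11))²))/(10*(-3 + (1/(-11))²)) = -(3 - 2*(-3 + (-1/11)²))/(10*(-3 + (-1/11)²)) = -(3 - 2*(-3 + 1/121))/(10*(-3 + 1/121)) = -(3 - 2*(-362/121))/(10*(-362/121)) = -(-121)*(3 + 724/121)/(10*362) = -(-121)*1087/(10*362*121) = -1*(-1087/3620) = 1087/3620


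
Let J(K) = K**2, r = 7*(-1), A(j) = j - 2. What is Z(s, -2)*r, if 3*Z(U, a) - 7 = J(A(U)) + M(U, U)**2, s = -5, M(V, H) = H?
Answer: -189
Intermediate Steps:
A(j) = -2 + j
r = -7
Z(U, a) = 7/3 + U**2/3 + (-2 + U)**2/3 (Z(U, a) = 7/3 + ((-2 + U)**2 + U**2)/3 = 7/3 + (U**2 + (-2 + U)**2)/3 = 7/3 + (U**2/3 + (-2 + U)**2/3) = 7/3 + U**2/3 + (-2 + U)**2/3)
Z(s, -2)*r = (7/3 + (1/3)*(-5)**2 + (-2 - 5)**2/3)*(-7) = (7/3 + (1/3)*25 + (1/3)*(-7)**2)*(-7) = (7/3 + 25/3 + (1/3)*49)*(-7) = (7/3 + 25/3 + 49/3)*(-7) = 27*(-7) = -189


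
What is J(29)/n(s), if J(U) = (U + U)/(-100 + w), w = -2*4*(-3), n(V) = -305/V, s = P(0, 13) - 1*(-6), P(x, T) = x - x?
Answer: 87/5795 ≈ 0.015013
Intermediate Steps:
P(x, T) = 0
s = 6 (s = 0 - 1*(-6) = 0 + 6 = 6)
w = 24 (w = -8*(-3) = 24)
J(U) = -U/38 (J(U) = (U + U)/(-100 + 24) = (2*U)/(-76) = (2*U)*(-1/76) = -U/38)
J(29)/n(s) = (-1/38*29)/((-305/6)) = -29/(38*((-305*⅙))) = -29/(38*(-305/6)) = -29/38*(-6/305) = 87/5795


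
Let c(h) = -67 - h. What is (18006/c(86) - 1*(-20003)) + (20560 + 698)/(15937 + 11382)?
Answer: 1629804431/81957 ≈ 19886.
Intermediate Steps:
(18006/c(86) - 1*(-20003)) + (20560 + 698)/(15937 + 11382) = (18006/(-67 - 1*86) - 1*(-20003)) + (20560 + 698)/(15937 + 11382) = (18006/(-67 - 86) + 20003) + 21258/27319 = (18006/(-153) + 20003) + 21258*(1/27319) = (18006*(-1/153) + 20003) + 21258/27319 = (-6002/51 + 20003) + 21258/27319 = 1014151/51 + 21258/27319 = 1629804431/81957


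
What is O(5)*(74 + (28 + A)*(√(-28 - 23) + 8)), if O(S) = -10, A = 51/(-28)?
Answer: -19840/7 - 3665*I*√51/14 ≈ -2834.3 - 1869.5*I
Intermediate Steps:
A = -51/28 (A = 51*(-1/28) = -51/28 ≈ -1.8214)
O(5)*(74 + (28 + A)*(√(-28 - 23) + 8)) = -10*(74 + (28 - 51/28)*(√(-28 - 23) + 8)) = -10*(74 + 733*(√(-51) + 8)/28) = -10*(74 + 733*(I*√51 + 8)/28) = -10*(74 + 733*(8 + I*√51)/28) = -10*(74 + (1466/7 + 733*I*√51/28)) = -10*(1984/7 + 733*I*√51/28) = -19840/7 - 3665*I*√51/14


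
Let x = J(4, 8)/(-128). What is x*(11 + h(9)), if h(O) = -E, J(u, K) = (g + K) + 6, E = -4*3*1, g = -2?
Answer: -69/32 ≈ -2.1563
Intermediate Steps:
E = -12 (E = -12*1 = -12)
J(u, K) = 4 + K (J(u, K) = (-2 + K) + 6 = 4 + K)
h(O) = 12 (h(O) = -1*(-12) = 12)
x = -3/32 (x = (4 + 8)/(-128) = 12*(-1/128) = -3/32 ≈ -0.093750)
x*(11 + h(9)) = -3*(11 + 12)/32 = -3/32*23 = -69/32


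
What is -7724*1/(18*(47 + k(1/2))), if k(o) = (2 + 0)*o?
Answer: -1931/216 ≈ -8.9398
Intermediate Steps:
k(o) = 2*o
-7724*1/(18*(47 + k(1/2))) = -7724*1/(18*(47 + 2/2)) = -7724*1/(18*(47 + 2*(½))) = -7724*1/(18*(47 + 1)) = -7724/(48*18) = -7724/864 = -7724*1/864 = -1931/216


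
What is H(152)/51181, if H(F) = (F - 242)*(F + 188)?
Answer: -30600/51181 ≈ -0.59788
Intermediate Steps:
H(F) = (-242 + F)*(188 + F)
H(152)/51181 = (-45496 + 152² - 54*152)/51181 = (-45496 + 23104 - 8208)*(1/51181) = -30600*1/51181 = -30600/51181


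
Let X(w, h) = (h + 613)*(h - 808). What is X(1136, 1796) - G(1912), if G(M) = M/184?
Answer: 54741877/23 ≈ 2.3801e+6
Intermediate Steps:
G(M) = M/184 (G(M) = M*(1/184) = M/184)
X(w, h) = (-808 + h)*(613 + h) (X(w, h) = (613 + h)*(-808 + h) = (-808 + h)*(613 + h))
X(1136, 1796) - G(1912) = (-495304 + 1796**2 - 195*1796) - 1912/184 = (-495304 + 3225616 - 350220) - 1*239/23 = 2380092 - 239/23 = 54741877/23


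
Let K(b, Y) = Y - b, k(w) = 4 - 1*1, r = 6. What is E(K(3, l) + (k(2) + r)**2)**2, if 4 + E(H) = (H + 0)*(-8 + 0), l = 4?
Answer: 435600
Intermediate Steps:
k(w) = 3 (k(w) = 4 - 1 = 3)
E(H) = -4 - 8*H (E(H) = -4 + (H + 0)*(-8 + 0) = -4 + H*(-8) = -4 - 8*H)
E(K(3, l) + (k(2) + r)**2)**2 = (-4 - 8*((4 - 1*3) + (3 + 6)**2))**2 = (-4 - 8*((4 - 3) + 9**2))**2 = (-4 - 8*(1 + 81))**2 = (-4 - 8*82)**2 = (-4 - 656)**2 = (-660)**2 = 435600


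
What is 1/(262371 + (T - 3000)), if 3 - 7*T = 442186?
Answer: 1/196202 ≈ 5.0968e-6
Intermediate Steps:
T = -63169 (T = 3/7 - ⅐*442186 = 3/7 - 442186/7 = -63169)
1/(262371 + (T - 3000)) = 1/(262371 + (-63169 - 3000)) = 1/(262371 - 66169) = 1/196202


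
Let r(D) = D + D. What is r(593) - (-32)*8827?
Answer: 283650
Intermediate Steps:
r(D) = 2*D
r(593) - (-32)*8827 = 2*593 - (-32)*8827 = 1186 - 1*(-282464) = 1186 + 282464 = 283650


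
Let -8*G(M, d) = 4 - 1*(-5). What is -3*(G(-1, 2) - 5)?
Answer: 147/8 ≈ 18.375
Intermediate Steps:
G(M, d) = -9/8 (G(M, d) = -(4 - 1*(-5))/8 = -(4 + 5)/8 = -1/8*9 = -9/8)
-3*(G(-1, 2) - 5) = -3*(-9/8 - 5) = -3*(-49/8) = 147/8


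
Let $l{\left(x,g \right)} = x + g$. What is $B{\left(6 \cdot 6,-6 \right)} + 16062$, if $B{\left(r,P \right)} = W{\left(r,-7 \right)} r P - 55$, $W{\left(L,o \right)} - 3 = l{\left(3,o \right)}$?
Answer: $16223$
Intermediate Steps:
$l{\left(x,g \right)} = g + x$
$W{\left(L,o \right)} = 6 + o$ ($W{\left(L,o \right)} = 3 + \left(o + 3\right) = 3 + \left(3 + o\right) = 6 + o$)
$B{\left(r,P \right)} = -55 - P r$ ($B{\left(r,P \right)} = \left(6 - 7\right) r P - 55 = - r P - 55 = - P r - 55 = -55 - P r$)
$B{\left(6 \cdot 6,-6 \right)} + 16062 = \left(-55 - - 6 \cdot 6 \cdot 6\right) + 16062 = \left(-55 - \left(-6\right) 36\right) + 16062 = \left(-55 + 216\right) + 16062 = 161 + 16062 = 16223$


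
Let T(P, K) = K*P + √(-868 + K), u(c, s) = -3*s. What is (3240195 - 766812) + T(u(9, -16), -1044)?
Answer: 2423271 + 2*I*√478 ≈ 2.4233e+6 + 43.726*I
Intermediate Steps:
T(P, K) = √(-868 + K) + K*P
(3240195 - 766812) + T(u(9, -16), -1044) = (3240195 - 766812) + (√(-868 - 1044) - (-3132)*(-16)) = 2473383 + (√(-1912) - 1044*48) = 2473383 + (2*I*√478 - 50112) = 2473383 + (-50112 + 2*I*√478) = 2423271 + 2*I*√478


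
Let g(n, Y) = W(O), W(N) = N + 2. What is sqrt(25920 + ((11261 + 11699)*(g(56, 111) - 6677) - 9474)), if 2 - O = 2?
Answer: I*sqrt(153241554) ≈ 12379.0*I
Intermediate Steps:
O = 0 (O = 2 - 1*2 = 2 - 2 = 0)
W(N) = 2 + N
g(n, Y) = 2 (g(n, Y) = 2 + 0 = 2)
sqrt(25920 + ((11261 + 11699)*(g(56, 111) - 6677) - 9474)) = sqrt(25920 + ((11261 + 11699)*(2 - 6677) - 9474)) = sqrt(25920 + (22960*(-6675) - 9474)) = sqrt(25920 + (-153258000 - 9474)) = sqrt(25920 - 153267474) = sqrt(-153241554) = I*sqrt(153241554)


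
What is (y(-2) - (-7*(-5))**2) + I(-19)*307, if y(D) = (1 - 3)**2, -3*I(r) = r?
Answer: 2170/3 ≈ 723.33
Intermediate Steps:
I(r) = -r/3
y(D) = 4 (y(D) = (-2)**2 = 4)
(y(-2) - (-7*(-5))**2) + I(-19)*307 = (4 - (-7*(-5))**2) - 1/3*(-19)*307 = (4 - 1*35**2) + (19/3)*307 = (4 - 1*1225) + 5833/3 = (4 - 1225) + 5833/3 = -1221 + 5833/3 = 2170/3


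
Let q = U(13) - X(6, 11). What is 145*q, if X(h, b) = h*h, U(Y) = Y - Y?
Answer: -5220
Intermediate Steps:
U(Y) = 0
X(h, b) = h**2
q = -36 (q = 0 - 1*6**2 = 0 - 1*36 = 0 - 36 = -36)
145*q = 145*(-36) = -5220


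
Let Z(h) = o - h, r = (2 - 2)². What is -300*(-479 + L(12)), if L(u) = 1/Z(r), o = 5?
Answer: 143640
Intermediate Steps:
r = 0 (r = 0² = 0)
Z(h) = 5 - h
L(u) = ⅕ (L(u) = 1/(5 - 1*0) = 1/(5 + 0) = 1/5 = ⅕)
-300*(-479 + L(12)) = -300*(-479 + ⅕) = -300*(-2394/5) = 143640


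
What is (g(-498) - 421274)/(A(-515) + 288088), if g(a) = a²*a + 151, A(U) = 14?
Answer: -123927115/288102 ≈ -430.15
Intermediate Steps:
g(a) = 151 + a³ (g(a) = a³ + 151 = 151 + a³)
(g(-498) - 421274)/(A(-515) + 288088) = ((151 + (-498)³) - 421274)/(14 + 288088) = ((151 - 123505992) - 421274)/288102 = (-123505841 - 421274)*(1/288102) = -123927115*1/288102 = -123927115/288102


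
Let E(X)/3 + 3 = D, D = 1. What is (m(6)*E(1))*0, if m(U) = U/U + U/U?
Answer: 0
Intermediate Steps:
m(U) = 2 (m(U) = 1 + 1 = 2)
E(X) = -6 (E(X) = -9 + 3*1 = -9 + 3 = -6)
(m(6)*E(1))*0 = (2*(-6))*0 = -12*0 = 0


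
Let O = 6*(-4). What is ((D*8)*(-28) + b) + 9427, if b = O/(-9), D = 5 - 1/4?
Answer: 25097/3 ≈ 8365.7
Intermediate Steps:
O = -24
D = 19/4 (D = 5 - 1*¼ = 5 - ¼ = 19/4 ≈ 4.7500)
b = 8/3 (b = -24/(-9) = -24*(-⅑) = 8/3 ≈ 2.6667)
((D*8)*(-28) + b) + 9427 = (((19/4)*8)*(-28) + 8/3) + 9427 = (38*(-28) + 8/3) + 9427 = (-1064 + 8/3) + 9427 = -3184/3 + 9427 = 25097/3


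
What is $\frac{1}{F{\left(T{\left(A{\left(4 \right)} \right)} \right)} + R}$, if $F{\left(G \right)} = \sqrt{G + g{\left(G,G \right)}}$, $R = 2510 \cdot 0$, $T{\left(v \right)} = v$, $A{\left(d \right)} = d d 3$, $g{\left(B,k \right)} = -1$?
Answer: $\frac{\sqrt{47}}{47} \approx 0.14586$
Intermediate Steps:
$A{\left(d \right)} = 3 d^{2}$ ($A{\left(d \right)} = d 3 d = 3 d^{2}$)
$R = 0$
$F{\left(G \right)} = \sqrt{-1 + G}$ ($F{\left(G \right)} = \sqrt{G - 1} = \sqrt{-1 + G}$)
$\frac{1}{F{\left(T{\left(A{\left(4 \right)} \right)} \right)} + R} = \frac{1}{\sqrt{-1 + 3 \cdot 4^{2}} + 0} = \frac{1}{\sqrt{-1 + 3 \cdot 16} + 0} = \frac{1}{\sqrt{-1 + 48} + 0} = \frac{1}{\sqrt{47} + 0} = \frac{1}{\sqrt{47}} = \frac{\sqrt{47}}{47}$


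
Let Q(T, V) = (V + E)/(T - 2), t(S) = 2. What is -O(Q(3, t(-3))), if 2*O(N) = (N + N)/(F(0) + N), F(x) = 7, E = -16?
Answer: -2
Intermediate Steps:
Q(T, V) = (-16 + V)/(-2 + T) (Q(T, V) = (V - 16)/(T - 2) = (-16 + V)/(-2 + T))
O(N) = N/(7 + N) (O(N) = ((N + N)/(7 + N))/2 = ((2*N)/(7 + N))/2 = (2*N/(7 + N))/2 = N/(7 + N))
-O(Q(3, t(-3))) = -(-16 + 2)/(-2 + 3)/(7 + (-16 + 2)/(-2 + 3)) = --14/1/(7 - 14/1) = -1*(-14)/(7 + 1*(-14)) = -(-14)/(7 - 14) = -(-14)/(-7) = -(-14)*(-1)/7 = -1*2 = -2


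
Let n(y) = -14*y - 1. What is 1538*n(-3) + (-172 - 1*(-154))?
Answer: 63040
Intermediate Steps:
n(y) = -1 - 14*y
1538*n(-3) + (-172 - 1*(-154)) = 1538*(-1 - 14*(-3)) + (-172 - 1*(-154)) = 1538*(-1 + 42) + (-172 + 154) = 1538*41 - 18 = 63058 - 18 = 63040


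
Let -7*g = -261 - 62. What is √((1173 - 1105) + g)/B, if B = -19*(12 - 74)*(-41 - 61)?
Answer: -√5593/841092 ≈ -8.8916e-5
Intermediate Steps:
B = -120156 (B = -(-1178)*(-102) = -19*6324 = -120156)
g = 323/7 (g = -(-261 - 62)/7 = -⅐*(-323) = 323/7 ≈ 46.143)
√((1173 - 1105) + g)/B = √((1173 - 1105) + 323/7)/(-120156) = √(68 + 323/7)*(-1/120156) = √(799/7)*(-1/120156) = (√5593/7)*(-1/120156) = -√5593/841092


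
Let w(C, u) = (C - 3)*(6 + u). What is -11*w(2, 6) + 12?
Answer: 144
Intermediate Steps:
w(C, u) = (-3 + C)*(6 + u)
-11*w(2, 6) + 12 = -11*(-18 - 3*6 + 6*2 + 2*6) + 12 = -11*(-18 - 18 + 12 + 12) + 12 = -11*(-12) + 12 = 132 + 12 = 144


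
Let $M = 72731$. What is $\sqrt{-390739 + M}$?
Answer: $2 i \sqrt{79502} \approx 563.92 i$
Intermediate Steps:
$\sqrt{-390739 + M} = \sqrt{-390739 + 72731} = \sqrt{-318008} = 2 i \sqrt{79502}$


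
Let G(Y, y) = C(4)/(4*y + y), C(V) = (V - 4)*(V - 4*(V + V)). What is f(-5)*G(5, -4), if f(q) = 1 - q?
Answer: 0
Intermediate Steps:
C(V) = -7*V*(-4 + V) (C(V) = (-4 + V)*(V - 8*V) = (-4 + V)*(-7*V) = -7*V*(-4 + V))
G(Y, y) = 0 (G(Y, y) = (7*4*(4 - 1*4))/(4*y + y) = (7*4*(4 - 4))/((5*y)) = (7*4*0)*(1/(5*y)) = 0*(1/(5*y)) = 0)
f(-5)*G(5, -4) = (1 - 1*(-5))*0 = (1 + 5)*0 = 6*0 = 0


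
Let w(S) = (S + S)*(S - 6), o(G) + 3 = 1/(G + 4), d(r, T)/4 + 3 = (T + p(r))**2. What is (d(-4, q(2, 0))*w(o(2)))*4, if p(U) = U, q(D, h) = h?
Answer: 93704/9 ≈ 10412.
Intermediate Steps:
d(r, T) = -12 + 4*(T + r)**2
o(G) = -3 + 1/(4 + G) (o(G) = -3 + 1/(G + 4) = -3 + 1/(4 + G))
w(S) = 2*S*(-6 + S) (w(S) = (2*S)*(-6 + S) = 2*S*(-6 + S))
(d(-4, q(2, 0))*w(o(2)))*4 = ((-12 + 4*(0 - 4)**2)*(2*((-11 - 3*2)/(4 + 2))*(-6 + (-11 - 3*2)/(4 + 2))))*4 = ((-12 + 4*(-4)**2)*(2*((-11 - 6)/6)*(-6 + (-11 - 6)/6)))*4 = ((-12 + 4*16)*(2*((1/6)*(-17))*(-6 + (1/6)*(-17))))*4 = ((-12 + 64)*(2*(-17/6)*(-6 - 17/6)))*4 = (52*(2*(-17/6)*(-53/6)))*4 = (52*(901/18))*4 = (23426/9)*4 = 93704/9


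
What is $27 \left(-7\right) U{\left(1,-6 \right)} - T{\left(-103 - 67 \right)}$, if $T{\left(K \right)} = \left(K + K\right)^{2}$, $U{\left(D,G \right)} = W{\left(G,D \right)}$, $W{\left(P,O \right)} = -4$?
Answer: $-114844$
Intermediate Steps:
$U{\left(D,G \right)} = -4$
$T{\left(K \right)} = 4 K^{2}$ ($T{\left(K \right)} = \left(2 K\right)^{2} = 4 K^{2}$)
$27 \left(-7\right) U{\left(1,-6 \right)} - T{\left(-103 - 67 \right)} = 27 \left(-7\right) \left(-4\right) - 4 \left(-103 - 67\right)^{2} = \left(-189\right) \left(-4\right) - 4 \left(-103 - 67\right)^{2} = 756 - 4 \left(-170\right)^{2} = 756 - 4 \cdot 28900 = 756 - 115600 = -114844$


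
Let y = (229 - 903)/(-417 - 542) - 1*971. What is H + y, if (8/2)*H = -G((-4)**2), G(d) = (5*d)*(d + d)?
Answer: -1544275/959 ≈ -1610.3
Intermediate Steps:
G(d) = 10*d**2 (G(d) = (5*d)*(2*d) = 10*d**2)
y = -930515/959 (y = -674/(-959) - 971 = -674*(-1/959) - 971 = 674/959 - 971 = -930515/959 ≈ -970.30)
H = -640 (H = (-10*((-4)**2)**2)/4 = (-10*16**2)/4 = (-10*256)/4 = (-1*2560)/4 = (1/4)*(-2560) = -640)
H + y = -640 - 930515/959 = -1544275/959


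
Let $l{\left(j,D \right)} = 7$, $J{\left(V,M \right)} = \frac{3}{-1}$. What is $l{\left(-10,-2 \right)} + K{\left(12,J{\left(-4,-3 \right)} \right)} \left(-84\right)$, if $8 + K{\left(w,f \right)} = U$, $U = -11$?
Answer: $1603$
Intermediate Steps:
$J{\left(V,M \right)} = -3$ ($J{\left(V,M \right)} = 3 \left(-1\right) = -3$)
$K{\left(w,f \right)} = -19$ ($K{\left(w,f \right)} = -8 - 11 = -19$)
$l{\left(-10,-2 \right)} + K{\left(12,J{\left(-4,-3 \right)} \right)} \left(-84\right) = 7 - -1596 = 7 + 1596 = 1603$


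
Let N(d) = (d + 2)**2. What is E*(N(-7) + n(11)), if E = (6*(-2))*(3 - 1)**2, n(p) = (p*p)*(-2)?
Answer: 10416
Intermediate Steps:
n(p) = -2*p**2 (n(p) = p**2*(-2) = -2*p**2)
N(d) = (2 + d)**2
E = -48 (E = -12*2**2 = -12*4 = -48)
E*(N(-7) + n(11)) = -48*((2 - 7)**2 - 2*11**2) = -48*((-5)**2 - 2*121) = -48*(25 - 242) = -48*(-217) = 10416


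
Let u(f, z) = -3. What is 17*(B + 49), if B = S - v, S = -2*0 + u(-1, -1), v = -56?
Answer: 1734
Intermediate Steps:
S = -3 (S = -2*0 - 3 = 0 - 3 = -3)
B = 53 (B = -3 - 1*(-56) = -3 + 56 = 53)
17*(B + 49) = 17*(53 + 49) = 17*102 = 1734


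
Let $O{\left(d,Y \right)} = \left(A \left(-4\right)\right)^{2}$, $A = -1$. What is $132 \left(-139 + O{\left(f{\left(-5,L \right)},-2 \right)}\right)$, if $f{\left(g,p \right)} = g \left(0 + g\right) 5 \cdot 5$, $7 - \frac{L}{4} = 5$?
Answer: $-16236$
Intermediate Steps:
$L = 8$ ($L = 28 - 20 = 8$)
$f{\left(g,p \right)} = 25 g^{2}$ ($f{\left(g,p \right)} = g g 5 \cdot 5 = g 5 g 5 = 5 g^{2} \cdot 5 = 25 g^{2}$)
$O{\left(d,Y \right)} = 16$ ($O{\left(d,Y \right)} = \left(\left(-1\right) \left(-4\right)\right)^{2} = 4^{2} = 16$)
$132 \left(-139 + O{\left(f{\left(-5,L \right)},-2 \right)}\right) = 132 \left(-139 + 16\right) = 132 \left(-123\right) = -16236$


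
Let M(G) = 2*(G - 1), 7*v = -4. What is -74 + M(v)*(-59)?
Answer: 780/7 ≈ 111.43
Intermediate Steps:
v = -4/7 (v = (⅐)*(-4) = -4/7 ≈ -0.57143)
M(G) = -2 + 2*G (M(G) = 2*(-1 + G) = -2 + 2*G)
-74 + M(v)*(-59) = -74 + (-2 + 2*(-4/7))*(-59) = -74 + (-2 - 8/7)*(-59) = -74 - 22/7*(-59) = -74 + 1298/7 = 780/7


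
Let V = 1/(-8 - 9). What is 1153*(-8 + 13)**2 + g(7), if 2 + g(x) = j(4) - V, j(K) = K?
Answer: 490060/17 ≈ 28827.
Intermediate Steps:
V = -1/17 (V = 1/(-17) = -1/17 ≈ -0.058824)
g(x) = 35/17 (g(x) = -2 + (4 - 1*(-1/17)) = -2 + (4 + 1/17) = -2 + 69/17 = 35/17)
1153*(-8 + 13)**2 + g(7) = 1153*(-8 + 13)**2 + 35/17 = 1153*5**2 + 35/17 = 1153*25 + 35/17 = 28825 + 35/17 = 490060/17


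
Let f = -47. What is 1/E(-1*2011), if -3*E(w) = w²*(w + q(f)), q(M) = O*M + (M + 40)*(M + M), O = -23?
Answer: 3/1100000912 ≈ 2.7273e-9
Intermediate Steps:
q(M) = -23*M + 2*M*(40 + M) (q(M) = -23*M + (M + 40)*(M + M) = -23*M + (40 + M)*(2*M) = -23*M + 2*M*(40 + M))
E(w) = -w²*(1739 + w)/3 (E(w) = -w²*(w - 47*(57 + 2*(-47)))/3 = -w²*(w - 47*(57 - 94))/3 = -w²*(w - 47*(-37))/3 = -w²*(w + 1739)/3 = -w²*(1739 + w)/3)
1/E(-1*2011) = 1/((-1*2011)²*(-1739 - (-1)*2011)/3) = 1/((⅓)*(-2011)²*(-1739 - 1*(-2011))) = 1/((⅓)*4044121*(-1739 + 2011)) = 1/((⅓)*4044121*272) = 1/(1100000912/3) = 3/1100000912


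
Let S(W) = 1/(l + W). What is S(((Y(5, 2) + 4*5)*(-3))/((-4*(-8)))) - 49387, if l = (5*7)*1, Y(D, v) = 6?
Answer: -25730611/521 ≈ -49387.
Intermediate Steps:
l = 35 (l = 35*1 = 35)
S(W) = 1/(35 + W)
S(((Y(5, 2) + 4*5)*(-3))/((-4*(-8)))) - 49387 = 1/(35 + ((6 + 4*5)*(-3))/((-4*(-8)))) - 49387 = 1/(35 + ((6 + 20)*(-3))/32) - 49387 = 1/(35 + (26*(-3))*(1/32)) - 49387 = 1/(35 - 78*1/32) - 49387 = 1/(35 - 39/16) - 49387 = 1/(521/16) - 49387 = 16/521 - 49387 = -25730611/521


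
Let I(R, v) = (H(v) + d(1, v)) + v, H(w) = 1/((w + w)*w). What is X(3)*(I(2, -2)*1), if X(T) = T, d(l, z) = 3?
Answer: 27/8 ≈ 3.3750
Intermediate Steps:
H(w) = 1/(2*w**2) (H(w) = 1/(((2*w))*w) = (1/(2*w))/w = 1/(2*w**2))
I(R, v) = 3 + v + 1/(2*v**2) (I(R, v) = (1/(2*v**2) + 3) + v = (3 + 1/(2*v**2)) + v = 3 + v + 1/(2*v**2))
X(3)*(I(2, -2)*1) = 3*((3 - 2 + (1/2)/(-2)**2)*1) = 3*((3 - 2 + (1/2)*(1/4))*1) = 3*((3 - 2 + 1/8)*1) = 3*((9/8)*1) = 3*(9/8) = 27/8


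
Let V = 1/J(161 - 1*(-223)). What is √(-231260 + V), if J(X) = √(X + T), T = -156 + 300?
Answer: √(-1007368560 + 33*√33)/66 ≈ 480.9*I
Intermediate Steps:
T = 144
J(X) = √(144 + X) (J(X) = √(X + 144) = √(144 + X))
V = √33/132 (V = 1/(√(144 + (161 - 1*(-223)))) = 1/(√(144 + (161 + 223))) = 1/(√(144 + 384)) = 1/(√528) = 1/(4*√33) = √33/132 ≈ 0.043519)
√(-231260 + V) = √(-231260 + √33/132)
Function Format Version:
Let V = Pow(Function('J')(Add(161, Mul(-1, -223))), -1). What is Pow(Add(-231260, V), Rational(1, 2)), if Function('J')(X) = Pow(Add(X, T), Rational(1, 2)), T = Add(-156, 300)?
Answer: Mul(Rational(1, 66), Pow(Add(-1007368560, Mul(33, Pow(33, Rational(1, 2)))), Rational(1, 2))) ≈ Mul(480.90, I)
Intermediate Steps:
T = 144
Function('J')(X) = Pow(Add(144, X), Rational(1, 2)) (Function('J')(X) = Pow(Add(X, 144), Rational(1, 2)) = Pow(Add(144, X), Rational(1, 2)))
V = Mul(Rational(1, 132), Pow(33, Rational(1, 2))) (V = Pow(Pow(Add(144, Add(161, Mul(-1, -223))), Rational(1, 2)), -1) = Pow(Pow(Add(144, Add(161, 223)), Rational(1, 2)), -1) = Pow(Pow(Add(144, 384), Rational(1, 2)), -1) = Pow(Pow(528, Rational(1, 2)), -1) = Pow(Mul(4, Pow(33, Rational(1, 2))), -1) = Mul(Rational(1, 132), Pow(33, Rational(1, 2))) ≈ 0.043519)
Pow(Add(-231260, V), Rational(1, 2)) = Pow(Add(-231260, Mul(Rational(1, 132), Pow(33, Rational(1, 2)))), Rational(1, 2))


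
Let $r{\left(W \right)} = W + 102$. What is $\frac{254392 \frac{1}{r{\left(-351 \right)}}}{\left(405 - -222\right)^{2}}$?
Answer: $- \frac{254392}{97889121} \approx -0.0025988$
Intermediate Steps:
$r{\left(W \right)} = 102 + W$
$\frac{254392 \frac{1}{r{\left(-351 \right)}}}{\left(405 - -222\right)^{2}} = \frac{254392 \frac{1}{102 - 351}}{\left(405 - -222\right)^{2}} = \frac{254392 \frac{1}{-249}}{\left(405 + 222\right)^{2}} = \frac{254392 \left(- \frac{1}{249}\right)}{627^{2}} = - \frac{254392}{249 \cdot 393129} = \left(- \frac{254392}{249}\right) \frac{1}{393129} = - \frac{254392}{97889121}$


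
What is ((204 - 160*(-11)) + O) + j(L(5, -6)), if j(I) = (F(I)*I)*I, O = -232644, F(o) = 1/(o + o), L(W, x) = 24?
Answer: -230668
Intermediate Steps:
F(o) = 1/(2*o)
j(I) = I/2 (j(I) = ((1/(2*I))*I)*I = I/2)
((204 - 160*(-11)) + O) + j(L(5, -6)) = ((204 - 160*(-11)) - 232644) + (1/2)*24 = ((204 + 1760) - 232644) + 12 = (1964 - 232644) + 12 = -230680 + 12 = -230668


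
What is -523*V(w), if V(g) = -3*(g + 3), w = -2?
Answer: 1569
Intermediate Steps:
V(g) = -9 - 3*g (V(g) = -3*(3 + g) = -9 - 3*g)
-523*V(w) = -523*(-9 - 3*(-2)) = -523*(-9 + 6) = -523*(-3) = 1569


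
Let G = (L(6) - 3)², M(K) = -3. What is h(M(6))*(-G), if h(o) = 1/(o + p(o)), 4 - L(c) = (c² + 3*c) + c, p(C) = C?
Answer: 3481/6 ≈ 580.17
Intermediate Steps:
L(c) = 4 - c² - 4*c (L(c) = 4 - ((c² + 3*c) + c) = 4 - (c² + 4*c) = 4 + (-c² - 4*c) = 4 - c² - 4*c)
h(o) = 1/(2*o) (h(o) = 1/(o + o) = 1/(2*o))
G = 3481 (G = ((4 - 1*6² - 4*6) - 3)² = ((4 - 1*36 - 24) - 3)² = ((4 - 36 - 24) - 3)² = (-56 - 3)² = (-59)² = 3481)
h(M(6))*(-G) = ((½)/(-3))*(-1*3481) = ((½)*(-⅓))*(-3481) = -⅙*(-3481) = 3481/6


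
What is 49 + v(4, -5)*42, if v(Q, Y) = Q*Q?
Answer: 721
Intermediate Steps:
v(Q, Y) = Q²
49 + v(4, -5)*42 = 49 + 4²*42 = 49 + 16*42 = 49 + 672 = 721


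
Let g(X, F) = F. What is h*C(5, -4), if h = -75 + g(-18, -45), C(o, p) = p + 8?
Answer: -480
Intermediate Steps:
C(o, p) = 8 + p
h = -120 (h = -75 - 45 = -120)
h*C(5, -4) = -120*(8 - 4) = -120*4 = -480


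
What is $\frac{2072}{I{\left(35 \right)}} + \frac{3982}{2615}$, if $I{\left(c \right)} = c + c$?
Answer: $\frac{81386}{2615} \approx 31.123$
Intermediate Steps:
$I{\left(c \right)} = 2 c$
$\frac{2072}{I{\left(35 \right)}} + \frac{3982}{2615} = \frac{2072}{2 \cdot 35} + \frac{3982}{2615} = \frac{2072}{70} + 3982 \cdot \frac{1}{2615} = 2072 \cdot \frac{1}{70} + \frac{3982}{2615} = \frac{148}{5} + \frac{3982}{2615} = \frac{81386}{2615}$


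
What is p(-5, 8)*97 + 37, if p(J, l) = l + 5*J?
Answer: -1612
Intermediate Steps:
p(-5, 8)*97 + 37 = (8 + 5*(-5))*97 + 37 = (8 - 25)*97 + 37 = -17*97 + 37 = -1649 + 37 = -1612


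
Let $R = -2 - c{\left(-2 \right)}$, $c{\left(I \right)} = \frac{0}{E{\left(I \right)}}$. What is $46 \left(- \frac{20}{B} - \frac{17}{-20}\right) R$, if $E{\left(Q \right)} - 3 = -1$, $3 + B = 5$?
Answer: $\frac{4209}{5} \approx 841.8$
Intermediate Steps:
$B = 2$ ($B = -3 + 5 = 2$)
$E{\left(Q \right)} = 2$ ($E{\left(Q \right)} = 3 - 1 = 2$)
$c{\left(I \right)} = 0$ ($c{\left(I \right)} = \frac{0}{2} = 0 \cdot \frac{1}{2} = 0$)
$R = -2$ ($R = -2 - 0 = -2 + 0 = -2$)
$46 \left(- \frac{20}{B} - \frac{17}{-20}\right) R = 46 \left(- \frac{20}{2} - \frac{17}{-20}\right) \left(-2\right) = 46 \left(\left(-20\right) \frac{1}{2} - - \frac{17}{20}\right) \left(-2\right) = 46 \left(-10 + \frac{17}{20}\right) \left(-2\right) = 46 \left(- \frac{183}{20}\right) \left(-2\right) = \left(- \frac{4209}{10}\right) \left(-2\right) = \frac{4209}{5}$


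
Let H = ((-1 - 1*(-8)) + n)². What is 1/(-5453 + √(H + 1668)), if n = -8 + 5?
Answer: -5453/29733525 - 2*√421/29733525 ≈ -0.00018478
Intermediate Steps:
n = -3
H = 16 (H = ((-1 - 1*(-8)) - 3)² = ((-1 + 8) - 3)² = (7 - 3)² = 4² = 16)
1/(-5453 + √(H + 1668)) = 1/(-5453 + √(16 + 1668)) = 1/(-5453 + √1684) = 1/(-5453 + 2*√421)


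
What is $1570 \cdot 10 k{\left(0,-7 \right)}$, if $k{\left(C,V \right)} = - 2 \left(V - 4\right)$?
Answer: $345400$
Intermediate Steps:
$k{\left(C,V \right)} = 8 - 2 V$ ($k{\left(C,V \right)} = - 2 \left(-4 + V\right) = 8 - 2 V$)
$1570 \cdot 10 k{\left(0,-7 \right)} = 1570 \cdot 10 \left(8 - -14\right) = 1570 \cdot 10 \left(8 + 14\right) = 1570 \cdot 10 \cdot 22 = 1570 \cdot 220 = 345400$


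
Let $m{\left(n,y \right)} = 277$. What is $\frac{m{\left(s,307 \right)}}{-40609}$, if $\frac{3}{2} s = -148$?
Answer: $- \frac{277}{40609} \approx -0.0068211$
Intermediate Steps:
$s = - \frac{296}{3}$ ($s = \frac{2}{3} \left(-148\right) = - \frac{296}{3} \approx -98.667$)
$\frac{m{\left(s,307 \right)}}{-40609} = \frac{277}{-40609} = 277 \left(- \frac{1}{40609}\right) = - \frac{277}{40609}$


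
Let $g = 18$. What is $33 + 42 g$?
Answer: $789$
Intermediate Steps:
$33 + 42 g = 33 + 42 \cdot 18 = 33 + 756 = 789$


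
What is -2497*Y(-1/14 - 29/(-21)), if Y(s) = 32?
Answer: -79904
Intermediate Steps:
-2497*Y(-1/14 - 29/(-21)) = -2497*32 = -79904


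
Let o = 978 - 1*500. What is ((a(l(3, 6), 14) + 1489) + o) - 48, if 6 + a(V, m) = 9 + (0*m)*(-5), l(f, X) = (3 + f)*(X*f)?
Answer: 1922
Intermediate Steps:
o = 478 (o = 978 - 500 = 478)
l(f, X) = X*f*(3 + f)
a(V, m) = 3 (a(V, m) = -6 + (9 + (0*m)*(-5)) = -6 + (9 + 0*(-5)) = -6 + (9 + 0) = -6 + 9 = 3)
((a(l(3, 6), 14) + 1489) + o) - 48 = ((3 + 1489) + 478) - 48 = (1492 + 478) - 48 = 1970 - 48 = 1922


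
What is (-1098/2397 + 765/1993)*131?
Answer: -15484593/1592407 ≈ -9.7240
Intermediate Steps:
(-1098/2397 + 765/1993)*131 = (-1098*1/2397 + 765*(1/1993))*131 = (-366/799 + 765/1993)*131 = -118203/1592407*131 = -15484593/1592407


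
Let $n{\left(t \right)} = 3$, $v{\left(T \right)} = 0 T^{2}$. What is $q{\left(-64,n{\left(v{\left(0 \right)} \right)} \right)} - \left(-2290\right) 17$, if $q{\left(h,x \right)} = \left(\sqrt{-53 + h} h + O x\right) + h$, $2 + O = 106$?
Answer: $39178 - 192 i \sqrt{13} \approx 39178.0 - 692.27 i$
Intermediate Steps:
$O = 104$ ($O = -2 + 106 = 104$)
$v{\left(T \right)} = 0$
$q{\left(h,x \right)} = h + 104 x + h \sqrt{-53 + h}$ ($q{\left(h,x \right)} = \left(\sqrt{-53 + h} h + 104 x\right) + h = \left(h \sqrt{-53 + h} + 104 x\right) + h = \left(104 x + h \sqrt{-53 + h}\right) + h = h + 104 x + h \sqrt{-53 + h}$)
$q{\left(-64,n{\left(v{\left(0 \right)} \right)} \right)} - \left(-2290\right) 17 = \left(-64 + 104 \cdot 3 - 64 \sqrt{-53 - 64}\right) - \left(-2290\right) 17 = \left(-64 + 312 - 64 \sqrt{-117}\right) - -38930 = \left(-64 + 312 - 64 \cdot 3 i \sqrt{13}\right) + 38930 = \left(-64 + 312 - 192 i \sqrt{13}\right) + 38930 = \left(248 - 192 i \sqrt{13}\right) + 38930 = 39178 - 192 i \sqrt{13}$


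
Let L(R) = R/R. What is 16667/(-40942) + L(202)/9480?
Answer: -78981109/194065080 ≈ -0.40698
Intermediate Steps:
L(R) = 1
16667/(-40942) + L(202)/9480 = 16667/(-40942) + 1/9480 = 16667*(-1/40942) + 1*(1/9480) = -16667/40942 + 1/9480 = -78981109/194065080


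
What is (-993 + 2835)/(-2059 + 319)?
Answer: -307/290 ≈ -1.0586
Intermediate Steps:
(-993 + 2835)/(-2059 + 319) = 1842/(-1740) = 1842*(-1/1740) = -307/290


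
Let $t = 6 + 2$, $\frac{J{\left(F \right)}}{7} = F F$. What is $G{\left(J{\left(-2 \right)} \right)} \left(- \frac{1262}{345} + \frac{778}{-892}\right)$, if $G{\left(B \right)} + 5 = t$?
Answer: $- \frac{697057}{51290} \approx -13.59$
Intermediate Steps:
$J{\left(F \right)} = 7 F^{2}$ ($J{\left(F \right)} = 7 F F = 7 F^{2}$)
$t = 8$
$G{\left(B \right)} = 3$ ($G{\left(B \right)} = -5 + 8 = 3$)
$G{\left(J{\left(-2 \right)} \right)} \left(- \frac{1262}{345} + \frac{778}{-892}\right) = 3 \left(- \frac{1262}{345} + \frac{778}{-892}\right) = 3 \left(\left(-1262\right) \frac{1}{345} + 778 \left(- \frac{1}{892}\right)\right) = 3 \left(- \frac{1262}{345} - \frac{389}{446}\right) = 3 \left(- \frac{697057}{153870}\right) = - \frac{697057}{51290}$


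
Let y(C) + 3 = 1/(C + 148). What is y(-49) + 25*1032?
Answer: 2553904/99 ≈ 25797.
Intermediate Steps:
y(C) = -3 + 1/(148 + C) (y(C) = -3 + 1/(C + 148) = -3 + 1/(148 + C))
y(-49) + 25*1032 = (-443 - 3*(-49))/(148 - 49) + 25*1032 = (-443 + 147)/99 + 25800 = (1/99)*(-296) + 25800 = -296/99 + 25800 = 2553904/99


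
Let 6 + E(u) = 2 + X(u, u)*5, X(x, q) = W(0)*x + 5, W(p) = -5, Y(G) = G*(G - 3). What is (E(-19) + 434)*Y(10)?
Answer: 65100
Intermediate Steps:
Y(G) = G*(-3 + G)
X(x, q) = 5 - 5*x (X(x, q) = -5*x + 5 = 5 - 5*x)
E(u) = 21 - 25*u (E(u) = -6 + (2 + (5 - 5*u)*5) = -6 + (2 + (25 - 25*u)) = -6 + (27 - 25*u) = 21 - 25*u)
(E(-19) + 434)*Y(10) = ((21 - 25*(-19)) + 434)*(10*(-3 + 10)) = ((21 + 475) + 434)*(10*7) = (496 + 434)*70 = 930*70 = 65100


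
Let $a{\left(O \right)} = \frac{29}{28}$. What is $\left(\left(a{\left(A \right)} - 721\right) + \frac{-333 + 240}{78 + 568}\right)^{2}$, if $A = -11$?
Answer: $\frac{42414727250281}{81793936} \approx 5.1856 \cdot 10^{5}$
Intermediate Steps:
$a{\left(O \right)} = \frac{29}{28}$ ($a{\left(O \right)} = 29 \cdot \frac{1}{28} = \frac{29}{28}$)
$\left(\left(a{\left(A \right)} - 721\right) + \frac{-333 + 240}{78 + 568}\right)^{2} = \left(\left(\frac{29}{28} - 721\right) + \frac{-333 + 240}{78 + 568}\right)^{2} = \left(- \frac{20159}{28} - \frac{93}{646}\right)^{2} = \left(- \frac{6512659}{9044}\right)^{2} = \frac{42414727250281}{81793936}$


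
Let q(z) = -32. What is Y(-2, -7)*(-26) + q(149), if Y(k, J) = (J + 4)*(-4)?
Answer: -344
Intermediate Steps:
Y(k, J) = -16 - 4*J (Y(k, J) = (4 + J)*(-4) = -16 - 4*J)
Y(-2, -7)*(-26) + q(149) = (-16 - 4*(-7))*(-26) - 32 = (-16 + 28)*(-26) - 32 = 12*(-26) - 32 = -312 - 32 = -344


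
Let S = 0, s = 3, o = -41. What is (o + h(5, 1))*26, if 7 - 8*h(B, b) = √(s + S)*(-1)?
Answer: -4173/4 + 13*√3/4 ≈ -1037.6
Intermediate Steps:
h(B, b) = 7/8 + √3/8 (h(B, b) = 7/8 - √(3 + 0)*(-1)/8 = 7/8 - √3*(-1)/8 = 7/8 - (-1)*√3/8 = 7/8 + √3/8)
(o + h(5, 1))*26 = (-41 + (7/8 + √3/8))*26 = (-321/8 + √3/8)*26 = -4173/4 + 13*√3/4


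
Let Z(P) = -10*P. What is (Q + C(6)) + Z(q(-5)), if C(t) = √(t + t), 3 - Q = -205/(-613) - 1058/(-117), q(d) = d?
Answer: 3128674/71721 + 2*√3 ≈ 47.087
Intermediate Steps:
Q = -457376/71721 (Q = 3 - (-205/(-613) - 1058/(-117)) = 3 - (-205*(-1/613) - 1058*(-1/117)) = 3 - (205/613 + 1058/117) = 3 - 1*672539/71721 = 3 - 672539/71721 = -457376/71721 ≈ -6.3772)
C(t) = √2*√t (C(t) = √(2*t) = √2*√t)
(Q + C(6)) + Z(q(-5)) = (-457376/71721 + √2*√6) - 10*(-5) = (-457376/71721 + 2*√3) + 50 = 3128674/71721 + 2*√3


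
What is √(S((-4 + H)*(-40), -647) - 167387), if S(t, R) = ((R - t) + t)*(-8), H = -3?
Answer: I*√162211 ≈ 402.75*I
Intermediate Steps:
S(t, R) = -8*R (S(t, R) = R*(-8) = -8*R)
√(S((-4 + H)*(-40), -647) - 167387) = √(-8*(-647) - 167387) = √(5176 - 167387) = √(-162211) = I*√162211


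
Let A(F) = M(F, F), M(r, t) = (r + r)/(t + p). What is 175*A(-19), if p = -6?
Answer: 266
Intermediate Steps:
M(r, t) = 2*r/(-6 + t) (M(r, t) = (r + r)/(t - 6) = (2*r)/(-6 + t) = 2*r/(-6 + t))
A(F) = 2*F/(-6 + F)
175*A(-19) = 175*(2*(-19)/(-6 - 19)) = 175*(2*(-19)/(-25)) = 175*(2*(-19)*(-1/25)) = 175*(38/25) = 266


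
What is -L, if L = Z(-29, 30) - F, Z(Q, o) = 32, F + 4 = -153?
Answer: -189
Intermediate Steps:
F = -157 (F = -4 - 153 = -157)
L = 189 (L = 32 - 1*(-157) = 32 + 157 = 189)
-L = -1*189 = -189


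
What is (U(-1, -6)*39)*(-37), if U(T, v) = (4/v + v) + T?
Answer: 11063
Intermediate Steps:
U(T, v) = T + v + 4/v (U(T, v) = (v + 4/v) + T = T + v + 4/v)
(U(-1, -6)*39)*(-37) = ((-1 - 6 + 4/(-6))*39)*(-37) = ((-1 - 6 + 4*(-⅙))*39)*(-37) = ((-1 - 6 - ⅔)*39)*(-37) = -23/3*39*(-37) = -299*(-37) = 11063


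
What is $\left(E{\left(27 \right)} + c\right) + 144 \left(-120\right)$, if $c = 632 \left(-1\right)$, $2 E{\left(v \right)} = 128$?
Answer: $-17848$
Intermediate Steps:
$E{\left(v \right)} = 64$ ($E{\left(v \right)} = \frac{1}{2} \cdot 128 = 64$)
$c = -632$
$\left(E{\left(27 \right)} + c\right) + 144 \left(-120\right) = \left(64 - 632\right) + 144 \left(-120\right) = -568 - 17280 = -17848$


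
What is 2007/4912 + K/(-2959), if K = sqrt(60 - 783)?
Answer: 2007/4912 - I*sqrt(723)/2959 ≈ 0.40859 - 0.0090871*I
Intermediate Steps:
K = I*sqrt(723) (K = sqrt(-723) = I*sqrt(723) ≈ 26.889*I)
2007/4912 + K/(-2959) = 2007/4912 + (I*sqrt(723))/(-2959) = 2007*(1/4912) + (I*sqrt(723))*(-1/2959) = 2007/4912 - I*sqrt(723)/2959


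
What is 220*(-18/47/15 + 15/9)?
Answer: 50908/141 ≈ 361.05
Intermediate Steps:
220*(-18/47/15 + 15/9) = 220*(-18*1/47*(1/15) + 15*(⅑)) = 220*(-18/47*1/15 + 5/3) = 220*(-6/235 + 5/3) = 220*(1157/705) = 50908/141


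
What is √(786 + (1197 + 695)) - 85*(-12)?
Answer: 1020 + √2678 ≈ 1071.8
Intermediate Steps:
√(786 + (1197 + 695)) - 85*(-12) = √(786 + 1892) + 1020 = √2678 + 1020 = 1020 + √2678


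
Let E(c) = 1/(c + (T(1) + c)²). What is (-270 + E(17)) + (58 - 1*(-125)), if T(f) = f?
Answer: -29666/341 ≈ -86.997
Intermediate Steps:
E(c) = 1/(c + (1 + c)²)
(-270 + E(17)) + (58 - 1*(-125)) = (-270 + 1/(17 + (1 + 17)²)) + (58 - 1*(-125)) = (-270 + 1/(17 + 18²)) + (58 + 125) = (-270 + 1/(17 + 324)) + 183 = (-270 + 1/341) + 183 = -92069/341 + 183 = -29666/341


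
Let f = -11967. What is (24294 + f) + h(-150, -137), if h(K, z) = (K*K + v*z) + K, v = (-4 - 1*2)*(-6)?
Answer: 29745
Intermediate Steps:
v = 36 (v = (-4 - 2)*(-6) = -6*(-6) = 36)
h(K, z) = K + K**2 + 36*z (h(K, z) = (K*K + 36*z) + K = (K**2 + 36*z) + K = K + K**2 + 36*z)
(24294 + f) + h(-150, -137) = (24294 - 11967) + (-150 + (-150)**2 + 36*(-137)) = 12327 + (-150 + 22500 - 4932) = 12327 + 17418 = 29745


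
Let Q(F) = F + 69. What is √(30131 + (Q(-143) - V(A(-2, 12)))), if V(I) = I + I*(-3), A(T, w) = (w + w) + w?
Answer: 11*√249 ≈ 173.58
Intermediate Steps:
A(T, w) = 3*w (A(T, w) = 2*w + w = 3*w)
Q(F) = 69 + F
V(I) = -2*I (V(I) = I - 3*I = -2*I)
√(30131 + (Q(-143) - V(A(-2, 12)))) = √(30131 + ((69 - 143) - (-2)*3*12)) = √(30131 + (-74 - (-2)*36)) = √(30131 + (-74 - 1*(-72))) = √(30131 + (-74 + 72)) = √(30131 - 2) = √30129 = 11*√249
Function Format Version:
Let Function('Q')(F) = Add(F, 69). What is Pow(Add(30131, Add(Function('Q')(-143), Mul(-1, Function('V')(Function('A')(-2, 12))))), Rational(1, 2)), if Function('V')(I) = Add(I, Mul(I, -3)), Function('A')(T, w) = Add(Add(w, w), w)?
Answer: Mul(11, Pow(249, Rational(1, 2))) ≈ 173.58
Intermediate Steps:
Function('A')(T, w) = Mul(3, w) (Function('A')(T, w) = Add(Mul(2, w), w) = Mul(3, w))
Function('Q')(F) = Add(69, F)
Function('V')(I) = Mul(-2, I) (Function('V')(I) = Add(I, Mul(-3, I)) = Mul(-2, I))
Pow(Add(30131, Add(Function('Q')(-143), Mul(-1, Function('V')(Function('A')(-2, 12))))), Rational(1, 2)) = Pow(Add(30131, Add(Add(69, -143), Mul(-1, Mul(-2, Mul(3, 12))))), Rational(1, 2)) = Pow(Add(30131, Add(-74, Mul(-1, Mul(-2, 36)))), Rational(1, 2)) = Pow(Add(30131, Add(-74, Mul(-1, -72))), Rational(1, 2)) = Pow(Add(30131, Add(-74, 72)), Rational(1, 2)) = Pow(Add(30131, -2), Rational(1, 2)) = Pow(30129, Rational(1, 2)) = Mul(11, Pow(249, Rational(1, 2)))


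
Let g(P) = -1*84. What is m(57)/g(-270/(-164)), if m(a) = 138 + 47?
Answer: -185/84 ≈ -2.2024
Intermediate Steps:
m(a) = 185
g(P) = -84
m(57)/g(-270/(-164)) = 185/(-84) = 185*(-1/84) = -185/84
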